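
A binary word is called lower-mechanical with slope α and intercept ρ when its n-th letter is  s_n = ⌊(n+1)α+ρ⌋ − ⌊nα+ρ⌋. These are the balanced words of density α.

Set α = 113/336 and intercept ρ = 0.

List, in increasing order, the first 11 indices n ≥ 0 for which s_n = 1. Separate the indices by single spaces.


n=0: ⌊113/336⌋−⌊0/336⌋ = 0−0 = 0
n=1: ⌊226/336⌋−⌊113/336⌋ = 0−0 = 0
n=2: ⌊339/336⌋−⌊226/336⌋ = 1−0 = 1  ← one
n=3: ⌊452/336⌋−⌊339/336⌋ = 1−1 = 0
n=4: ⌊565/336⌋−⌊452/336⌋ = 1−1 = 0
n=5: ⌊678/336⌋−⌊565/336⌋ = 2−1 = 1  ← one
n=6: ⌊791/336⌋−⌊678/336⌋ = 2−2 = 0
n=7: ⌊904/336⌋−⌊791/336⌋ = 2−2 = 0
n=8: ⌊1017/336⌋−⌊904/336⌋ = 3−2 = 1  ← one
n=9: ⌊1130/336⌋−⌊1017/336⌋ = 3−3 = 0
n=10: ⌊1243/336⌋−⌊1130/336⌋ = 3−3 = 0
n=11: ⌊1356/336⌋−⌊1243/336⌋ = 4−3 = 1  ← one
n=12: ⌊1469/336⌋−⌊1356/336⌋ = 4−4 = 0
n=13: ⌊1582/336⌋−⌊1469/336⌋ = 4−4 = 0
n=14: ⌊1695/336⌋−⌊1582/336⌋ = 5−4 = 1  ← one
n=15: ⌊1808/336⌋−⌊1695/336⌋ = 5−5 = 0
n=16: ⌊1921/336⌋−⌊1808/336⌋ = 5−5 = 0
n=17: ⌊2034/336⌋−⌊1921/336⌋ = 6−5 = 1  ← one
n=18: ⌊2147/336⌋−⌊2034/336⌋ = 6−6 = 0
n=19: ⌊2260/336⌋−⌊2147/336⌋ = 6−6 = 0
n=20: ⌊2373/336⌋−⌊2260/336⌋ = 7−6 = 1  ← one
n=21: ⌊2486/336⌋−⌊2373/336⌋ = 7−7 = 0
n=22: ⌊2599/336⌋−⌊2486/336⌋ = 7−7 = 0
n=23: ⌊2712/336⌋−⌊2599/336⌋ = 8−7 = 1  ← one
n=24: ⌊2825/336⌋−⌊2712/336⌋ = 8−8 = 0
n=25: ⌊2938/336⌋−⌊2825/336⌋ = 8−8 = 0
n=26: ⌊3051/336⌋−⌊2938/336⌋ = 9−8 = 1  ← one
n=27: ⌊3164/336⌋−⌊3051/336⌋ = 9−9 = 0
n=28: ⌊3277/336⌋−⌊3164/336⌋ = 9−9 = 0
n=29: ⌊3390/336⌋−⌊3277/336⌋ = 10−9 = 1  ← one
n=30: ⌊3503/336⌋−⌊3390/336⌋ = 10−10 = 0
n=31: ⌊3616/336⌋−⌊3503/336⌋ = 10−10 = 0
n=32: ⌊3729/336⌋−⌊3616/336⌋ = 11−10 = 1  ← one
positions of the first 11 ones: 2 5 8 11 14 17 20 23 26 29 32

2 5 8 11 14 17 20 23 26 29 32


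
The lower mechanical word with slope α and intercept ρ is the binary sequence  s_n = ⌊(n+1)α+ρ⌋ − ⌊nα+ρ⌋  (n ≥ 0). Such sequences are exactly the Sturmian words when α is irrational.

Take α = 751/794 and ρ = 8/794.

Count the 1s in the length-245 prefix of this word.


#1s = Σ_{n=0}^{244} s_n = Σ_{n=0}^{244} (⌊(n+1)α+ρ⌋ − ⌊nα+ρ⌋)
the sum telescopes: every ⌊nα+ρ⌋ with 0 < n < 245 appears once with + and once with −, leaving ⌊245α+ρ⌋ − ⌊0·α+ρ⌋
245α + ρ = (245·751 + 8) / 794 = 184003/794
ρ = 8/794
⌊184003/794⌋ = 231,  ⌊8/794⌋ = 0
#1s = 231 − 0 = 231

231


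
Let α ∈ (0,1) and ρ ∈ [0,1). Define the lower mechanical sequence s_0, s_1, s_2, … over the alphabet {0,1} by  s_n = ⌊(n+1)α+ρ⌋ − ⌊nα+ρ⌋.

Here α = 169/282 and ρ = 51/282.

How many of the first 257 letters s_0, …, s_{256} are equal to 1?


#1s = Σ_{n=0}^{256} s_n = Σ_{n=0}^{256} (⌊(n+1)α+ρ⌋ − ⌊nα+ρ⌋)
the sum telescopes: every ⌊nα+ρ⌋ with 0 < n < 257 appears once with + and once with −, leaving ⌊257α+ρ⌋ − ⌊0·α+ρ⌋
257α + ρ = (257·169 + 51) / 282 = 43484/282
ρ = 51/282
⌊43484/282⌋ = 154,  ⌊51/282⌋ = 0
#1s = 154 − 0 = 154

154


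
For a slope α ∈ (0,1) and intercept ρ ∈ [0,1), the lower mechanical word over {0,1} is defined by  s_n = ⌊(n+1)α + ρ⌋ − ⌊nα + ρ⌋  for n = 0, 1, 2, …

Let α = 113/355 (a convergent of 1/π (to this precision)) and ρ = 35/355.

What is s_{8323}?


0

(n+1)α + ρ = (8324·113 + 35) / 355 = 940647/355
nα + ρ     = (8323·113 + 35) / 355 = 940534/355
⌊940647/355⌋ = 2649,  ⌊940534/355⌋ = 2649
s_{8323} = 2649 − 2649 = 0


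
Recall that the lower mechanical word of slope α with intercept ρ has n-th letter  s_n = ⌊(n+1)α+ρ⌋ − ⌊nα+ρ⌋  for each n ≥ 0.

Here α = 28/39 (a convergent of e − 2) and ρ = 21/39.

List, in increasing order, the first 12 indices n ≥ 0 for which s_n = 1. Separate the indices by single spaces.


0 2 3 4 6 7 8 10 11 13 14 15

n=0: ⌊49/39⌋−⌊21/39⌋ = 1−0 = 1  ← one
n=1: ⌊77/39⌋−⌊49/39⌋ = 1−1 = 0
n=2: ⌊105/39⌋−⌊77/39⌋ = 2−1 = 1  ← one
n=3: ⌊133/39⌋−⌊105/39⌋ = 3−2 = 1  ← one
n=4: ⌊161/39⌋−⌊133/39⌋ = 4−3 = 1  ← one
n=5: ⌊189/39⌋−⌊161/39⌋ = 4−4 = 0
n=6: ⌊217/39⌋−⌊189/39⌋ = 5−4 = 1  ← one
n=7: ⌊245/39⌋−⌊217/39⌋ = 6−5 = 1  ← one
n=8: ⌊273/39⌋−⌊245/39⌋ = 7−6 = 1  ← one
n=9: ⌊301/39⌋−⌊273/39⌋ = 7−7 = 0
n=10: ⌊329/39⌋−⌊301/39⌋ = 8−7 = 1  ← one
n=11: ⌊357/39⌋−⌊329/39⌋ = 9−8 = 1  ← one
n=12: ⌊385/39⌋−⌊357/39⌋ = 9−9 = 0
n=13: ⌊413/39⌋−⌊385/39⌋ = 10−9 = 1  ← one
n=14: ⌊441/39⌋−⌊413/39⌋ = 11−10 = 1  ← one
n=15: ⌊469/39⌋−⌊441/39⌋ = 12−11 = 1  ← one
positions of the first 12 ones: 0 2 3 4 6 7 8 10 11 13 14 15


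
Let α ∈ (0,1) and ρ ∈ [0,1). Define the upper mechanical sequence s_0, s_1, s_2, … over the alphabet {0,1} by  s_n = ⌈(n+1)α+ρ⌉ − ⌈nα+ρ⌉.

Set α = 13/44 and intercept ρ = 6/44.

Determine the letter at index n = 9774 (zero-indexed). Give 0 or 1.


(n+1)α + ρ = (9775·13 + 6) / 44 = 127081/44
nα + ρ     = (9774·13 + 6) / 44 = 127068/44
⌈127081/44⌉ = 2889,  ⌈127068/44⌉ = 2888
s_{9774} = 2889 − 2888 = 1

1


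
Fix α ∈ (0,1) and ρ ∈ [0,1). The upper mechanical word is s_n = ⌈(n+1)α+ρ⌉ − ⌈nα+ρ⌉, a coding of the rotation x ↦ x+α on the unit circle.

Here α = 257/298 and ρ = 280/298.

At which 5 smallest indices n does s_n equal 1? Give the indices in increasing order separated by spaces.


0 1 2 3 4

n=0: ⌈537/298⌉−⌈280/298⌉ = 2−1 = 1  ← one
n=1: ⌈794/298⌉−⌈537/298⌉ = 3−2 = 1  ← one
n=2: ⌈1051/298⌉−⌈794/298⌉ = 4−3 = 1  ← one
n=3: ⌈1308/298⌉−⌈1051/298⌉ = 5−4 = 1  ← one
n=4: ⌈1565/298⌉−⌈1308/298⌉ = 6−5 = 1  ← one
positions of the first 5 ones: 0 1 2 3 4


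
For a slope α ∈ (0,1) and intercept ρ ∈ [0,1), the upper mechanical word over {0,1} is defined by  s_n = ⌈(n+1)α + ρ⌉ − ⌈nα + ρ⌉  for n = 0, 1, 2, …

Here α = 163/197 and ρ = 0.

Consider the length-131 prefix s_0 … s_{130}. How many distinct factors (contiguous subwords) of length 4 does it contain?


5

t_n = ⌈(n·163)/197⌉ for n = 0 … 131:
  n=0…9: ⌈0/197⌉=0 ⌈163/197⌉=1 ⌈326/197⌉=2 ⌈489/197⌉=3 ⌈652/197⌉=4 ⌈815/197⌉=5 ⌈978/197⌉=5 ⌈1141/197⌉=6 ⌈1304/197⌉=7 ⌈1467/197⌉=8
  n=10…19: ⌈1630/197⌉=9 ⌈1793/197⌉=10 ⌈1956/197⌉=10 ⌈2119/197⌉=11 ⌈2282/197⌉=12 ⌈2445/197⌉=13 ⌈2608/197⌉=14 ⌈2771/197⌉=15 ⌈2934/197⌉=15 ⌈3097/197⌉=16
  n=20…29: ⌈3260/197⌉=17 ⌈3423/197⌉=18 ⌈3586/197⌉=19 ⌈3749/197⌉=20 ⌈3912/197⌉=20 ⌈4075/197⌉=21 ⌈4238/197⌉=22 ⌈4401/197⌉=23 ⌈4564/197⌉=24 ⌈4727/197⌉=24
  n=30…39: ⌈4890/197⌉=25 ⌈5053/197⌉=26 ⌈5216/197⌉=27 ⌈5379/197⌉=28 ⌈5542/197⌉=29 ⌈5705/197⌉=29 ⌈5868/197⌉=30 ⌈6031/197⌉=31 ⌈6194/197⌉=32 ⌈6357/197⌉=33
  n=40…49: ⌈6520/197⌉=34 ⌈6683/197⌉=34 ⌈6846/197⌉=35 ⌈7009/197⌉=36 ⌈7172/197⌉=37 ⌈7335/197⌉=38 ⌈7498/197⌉=39 ⌈7661/197⌉=39 ⌈7824/197⌉=40 ⌈7987/197⌉=41
  n=50…59: ⌈8150/197⌉=42 ⌈8313/197⌉=43 ⌈8476/197⌉=44 ⌈8639/197⌉=44 ⌈8802/197⌉=45 ⌈8965/197⌉=46 ⌈9128/197⌉=47 ⌈9291/197⌉=48 ⌈9454/197⌉=48 ⌈9617/197⌉=49
  n=60…69: ⌈9780/197⌉=50 ⌈9943/197⌉=51 ⌈10106/197⌉=52 ⌈10269/197⌉=53 ⌈10432/197⌉=53 ⌈10595/197⌉=54 ⌈10758/197⌉=55 ⌈10921/197⌉=56 ⌈11084/197⌉=57 ⌈11247/197⌉=58
  n=70…79: ⌈11410/197⌉=58 ⌈11573/197⌉=59 ⌈11736/197⌉=60 ⌈11899/197⌉=61 ⌈12062/197⌉=62 ⌈12225/197⌉=63 ⌈12388/197⌉=63 ⌈12551/197⌉=64 ⌈12714/197⌉=65 ⌈12877/197⌉=66
  n=80…89: ⌈13040/197⌉=67 ⌈13203/197⌉=68 ⌈13366/197⌉=68 ⌈13529/197⌉=69 ⌈13692/197⌉=70 ⌈13855/197⌉=71 ⌈14018/197⌉=72 ⌈14181/197⌉=72 ⌈14344/197⌉=73 ⌈14507/197⌉=74
  n=90…99: ⌈14670/197⌉=75 ⌈14833/197⌉=76 ⌈14996/197⌉=77 ⌈15159/197⌉=77 ⌈15322/197⌉=78 ⌈15485/197⌉=79 ⌈15648/197⌉=80 ⌈15811/197⌉=81 ⌈15974/197⌉=82 ⌈16137/197⌉=82
  n=100…109: ⌈16300/197⌉=83 ⌈16463/197⌉=84 ⌈16626/197⌉=85 ⌈16789/197⌉=86 ⌈16952/197⌉=87 ⌈17115/197⌉=87 ⌈17278/197⌉=88 ⌈17441/197⌉=89 ⌈17604/197⌉=90 ⌈17767/197⌉=91
  n=110…119: ⌈17930/197⌉=92 ⌈18093/197⌉=92 ⌈18256/197⌉=93 ⌈18419/197⌉=94 ⌈18582/197⌉=95 ⌈18745/197⌉=96 ⌈18908/197⌉=96 ⌈19071/197⌉=97 ⌈19234/197⌉=98 ⌈19397/197⌉=99
  n=120…129: ⌈19560/197⌉=100 ⌈19723/197⌉=101 ⌈19886/197⌉=101 ⌈20049/197⌉=102 ⌈20212/197⌉=103 ⌈20375/197⌉=104 ⌈20538/197⌉=105 ⌈20701/197⌉=106 ⌈20864/197⌉=106 ⌈21027/197⌉=107
  n=130…131: ⌈21190/197⌉=108 ⌈21353/197⌉=109
s_n = t_(n+1) − t_n for n = 0 … 130 gives
prefix = 11111011111011111011111011110111110111110111110111110111101111101111101111101111101111011111011111011111011111011110111110111110111
slide a length-4 window over [0..3] … [127..130] (128 windows); first occurrence of each distinct factor:
  [  0..  3] 1111
  [  2..  5] 1110
  [  3..  6] 1101
  [  4..  7] 1011
  [  5..  8] 0111
  (the other 123 windows repeat one of these)
distinct factors: {0111, 1011, 1101, 1110, 1111}
count = 5  (Sturmian bound for length 4 is 5)


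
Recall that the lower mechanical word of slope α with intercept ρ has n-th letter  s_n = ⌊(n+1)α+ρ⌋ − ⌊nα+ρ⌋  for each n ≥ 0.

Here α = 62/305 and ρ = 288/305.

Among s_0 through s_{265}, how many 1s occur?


55

#1s = Σ_{n=0}^{265} s_n = Σ_{n=0}^{265} (⌊(n+1)α+ρ⌋ − ⌊nα+ρ⌋)
the sum telescopes: every ⌊nα+ρ⌋ with 0 < n < 266 appears once with + and once with −, leaving ⌊266α+ρ⌋ − ⌊0·α+ρ⌋
266α + ρ = (266·62 + 288) / 305 = 16780/305
ρ = 288/305
⌊16780/305⌋ = 55,  ⌊288/305⌋ = 0
#1s = 55 − 0 = 55


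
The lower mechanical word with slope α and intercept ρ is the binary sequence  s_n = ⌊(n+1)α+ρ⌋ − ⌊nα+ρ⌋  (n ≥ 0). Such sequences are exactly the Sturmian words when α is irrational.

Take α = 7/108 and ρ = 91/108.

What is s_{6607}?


(n+1)α + ρ = (6608·7 + 91) / 108 = 46347/108
nα + ρ     = (6607·7 + 91) / 108 = 46340/108
⌊46347/108⌋ = 429,  ⌊46340/108⌋ = 429
s_{6607} = 429 − 429 = 0

0


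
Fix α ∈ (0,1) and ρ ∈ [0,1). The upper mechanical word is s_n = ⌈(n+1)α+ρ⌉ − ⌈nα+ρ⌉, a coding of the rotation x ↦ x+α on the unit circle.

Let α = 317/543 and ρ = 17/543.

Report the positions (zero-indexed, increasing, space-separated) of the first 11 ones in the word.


1 3 5 6 8 10 11 13 15 17 18

n=0: ⌈334/543⌉−⌈17/543⌉ = 1−1 = 0
n=1: ⌈651/543⌉−⌈334/543⌉ = 2−1 = 1  ← one
n=2: ⌈968/543⌉−⌈651/543⌉ = 2−2 = 0
n=3: ⌈1285/543⌉−⌈968/543⌉ = 3−2 = 1  ← one
n=4: ⌈1602/543⌉−⌈1285/543⌉ = 3−3 = 0
n=5: ⌈1919/543⌉−⌈1602/543⌉ = 4−3 = 1  ← one
n=6: ⌈2236/543⌉−⌈1919/543⌉ = 5−4 = 1  ← one
n=7: ⌈2553/543⌉−⌈2236/543⌉ = 5−5 = 0
n=8: ⌈2870/543⌉−⌈2553/543⌉ = 6−5 = 1  ← one
n=9: ⌈3187/543⌉−⌈2870/543⌉ = 6−6 = 0
n=10: ⌈3504/543⌉−⌈3187/543⌉ = 7−6 = 1  ← one
n=11: ⌈3821/543⌉−⌈3504/543⌉ = 8−7 = 1  ← one
n=12: ⌈4138/543⌉−⌈3821/543⌉ = 8−8 = 0
n=13: ⌈4455/543⌉−⌈4138/543⌉ = 9−8 = 1  ← one
n=14: ⌈4772/543⌉−⌈4455/543⌉ = 9−9 = 0
n=15: ⌈5089/543⌉−⌈4772/543⌉ = 10−9 = 1  ← one
n=16: ⌈5406/543⌉−⌈5089/543⌉ = 10−10 = 0
n=17: ⌈5723/543⌉−⌈5406/543⌉ = 11−10 = 1  ← one
n=18: ⌈6040/543⌉−⌈5723/543⌉ = 12−11 = 1  ← one
positions of the first 11 ones: 1 3 5 6 8 10 11 13 15 17 18


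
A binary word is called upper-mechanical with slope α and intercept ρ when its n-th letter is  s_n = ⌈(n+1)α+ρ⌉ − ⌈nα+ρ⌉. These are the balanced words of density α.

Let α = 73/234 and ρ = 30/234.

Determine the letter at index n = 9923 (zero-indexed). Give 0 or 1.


(n+1)α + ρ = (9924·73 + 30) / 234 = 724482/234
nα + ρ     = (9923·73 + 30) / 234 = 724409/234
⌈724482/234⌉ = 3097,  ⌈724409/234⌉ = 3096
s_{9923} = 3097 − 3096 = 1

1


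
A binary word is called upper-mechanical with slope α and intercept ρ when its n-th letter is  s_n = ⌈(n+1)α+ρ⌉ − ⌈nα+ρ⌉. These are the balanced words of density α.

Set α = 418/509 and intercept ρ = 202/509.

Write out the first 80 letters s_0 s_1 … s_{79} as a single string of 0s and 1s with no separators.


n=0: ⌈(1·418+202)/509⌉ − ⌈(0·418+202)/509⌉ = ⌈620/509⌉ − ⌈202/509⌉ = 2 − 1 = 1
n=1: ⌈(2·418+202)/509⌉ − ⌈(1·418+202)/509⌉ = ⌈1038/509⌉ − ⌈620/509⌉ = 3 − 2 = 1
n=2: ⌈(3·418+202)/509⌉ − ⌈(2·418+202)/509⌉ = ⌈1456/509⌉ − ⌈1038/509⌉ = 3 − 3 = 0
n=3: ⌈(4·418+202)/509⌉ − ⌈(3·418+202)/509⌉ = ⌈1874/509⌉ − ⌈1456/509⌉ = 4 − 3 = 1
n=4: ⌈(5·418+202)/509⌉ − ⌈(4·418+202)/509⌉ = ⌈2292/509⌉ − ⌈1874/509⌉ = 5 − 4 = 1
n=5: ⌈(6·418+202)/509⌉ − ⌈(5·418+202)/509⌉ = ⌈2710/509⌉ − ⌈2292/509⌉ = 6 − 5 = 1
n=6: ⌈(7·418+202)/509⌉ − ⌈(6·418+202)/509⌉ = ⌈3128/509⌉ − ⌈2710/509⌉ = 7 − 6 = 1
n=7: ⌈(8·418+202)/509⌉ − ⌈(7·418+202)/509⌉ = ⌈3546/509⌉ − ⌈3128/509⌉ = 7 − 7 = 0
n=8: ⌈(9·418+202)/509⌉ − ⌈(8·418+202)/509⌉ = ⌈3964/509⌉ − ⌈3546/509⌉ = 8 − 7 = 1
n=9: ⌈(10·418+202)/509⌉ − ⌈(9·418+202)/509⌉ = ⌈4382/509⌉ − ⌈3964/509⌉ = 9 − 8 = 1
n=10: ⌈(11·418+202)/509⌉ − ⌈(10·418+202)/509⌉ = ⌈4800/509⌉ − ⌈4382/509⌉ = 10 − 9 = 1
n=11: ⌈(12·418+202)/509⌉ − ⌈(11·418+202)/509⌉ = ⌈5218/509⌉ − ⌈4800/509⌉ = 11 − 10 = 1
n=12: ⌈(13·418+202)/509⌉ − ⌈(12·418+202)/509⌉ = ⌈5636/509⌉ − ⌈5218/509⌉ = 12 − 11 = 1
n=13: ⌈(14·418+202)/509⌉ − ⌈(13·418+202)/509⌉ = ⌈6054/509⌉ − ⌈5636/509⌉ = 12 − 12 = 0
n=14: ⌈(15·418+202)/509⌉ − ⌈(14·418+202)/509⌉ = ⌈6472/509⌉ − ⌈6054/509⌉ = 13 − 12 = 1
n=15: ⌈(16·418+202)/509⌉ − ⌈(15·418+202)/509⌉ = ⌈6890/509⌉ − ⌈6472/509⌉ = 14 − 13 = 1
n=16: ⌈(17·418+202)/509⌉ − ⌈(16·418+202)/509⌉ = ⌈7308/509⌉ − ⌈6890/509⌉ = 15 − 14 = 1
n=17: ⌈(18·418+202)/509⌉ − ⌈(17·418+202)/509⌉ = ⌈7726/509⌉ − ⌈7308/509⌉ = 16 − 15 = 1
n=18: ⌈(19·418+202)/509⌉ − ⌈(18·418+202)/509⌉ = ⌈8144/509⌉ − ⌈7726/509⌉ = 16 − 16 = 0
n=19: ⌈(20·418+202)/509⌉ − ⌈(19·418+202)/509⌉ = ⌈8562/509⌉ − ⌈8144/509⌉ = 17 − 16 = 1
n=20: ⌈(21·418+202)/509⌉ − ⌈(20·418+202)/509⌉ = ⌈8980/509⌉ − ⌈8562/509⌉ = 18 − 17 = 1
n=21: ⌈(22·418+202)/509⌉ − ⌈(21·418+202)/509⌉ = ⌈9398/509⌉ − ⌈8980/509⌉ = 19 − 18 = 1
n=22: ⌈(23·418+202)/509⌉ − ⌈(22·418+202)/509⌉ = ⌈9816/509⌉ − ⌈9398/509⌉ = 20 − 19 = 1
n=23: ⌈(24·418+202)/509⌉ − ⌈(23·418+202)/509⌉ = ⌈10234/509⌉ − ⌈9816/509⌉ = 21 − 20 = 1
n=24: ⌈(25·418+202)/509⌉ − ⌈(24·418+202)/509⌉ = ⌈10652/509⌉ − ⌈10234/509⌉ = 21 − 21 = 0
n=25: ⌈(26·418+202)/509⌉ − ⌈(25·418+202)/509⌉ = ⌈11070/509⌉ − ⌈10652/509⌉ = 22 − 21 = 1
n=26: ⌈(27·418+202)/509⌉ − ⌈(26·418+202)/509⌉ = ⌈11488/509⌉ − ⌈11070/509⌉ = 23 − 22 = 1
n=27: ⌈(28·418+202)/509⌉ − ⌈(27·418+202)/509⌉ = ⌈11906/509⌉ − ⌈11488/509⌉ = 24 − 23 = 1
n=28: ⌈(29·418+202)/509⌉ − ⌈(28·418+202)/509⌉ = ⌈12324/509⌉ − ⌈11906/509⌉ = 25 − 24 = 1
n=29: ⌈(30·418+202)/509⌉ − ⌈(29·418+202)/509⌉ = ⌈12742/509⌉ − ⌈12324/509⌉ = 26 − 25 = 1
n=30: ⌈(31·418+202)/509⌉ − ⌈(30·418+202)/509⌉ = ⌈13160/509⌉ − ⌈12742/509⌉ = 26 − 26 = 0
n=31: ⌈(32·418+202)/509⌉ − ⌈(31·418+202)/509⌉ = ⌈13578/509⌉ − ⌈13160/509⌉ = 27 − 26 = 1
n=32: ⌈(33·418+202)/509⌉ − ⌈(32·418+202)/509⌉ = ⌈13996/509⌉ − ⌈13578/509⌉ = 28 − 27 = 1
n=33: ⌈(34·418+202)/509⌉ − ⌈(33·418+202)/509⌉ = ⌈14414/509⌉ − ⌈13996/509⌉ = 29 − 28 = 1
n=34: ⌈(35·418+202)/509⌉ − ⌈(34·418+202)/509⌉ = ⌈14832/509⌉ − ⌈14414/509⌉ = 30 − 29 = 1
n=35: ⌈(36·418+202)/509⌉ − ⌈(35·418+202)/509⌉ = ⌈15250/509⌉ − ⌈14832/509⌉ = 30 − 30 = 0
n=36: ⌈(37·418+202)/509⌉ − ⌈(36·418+202)/509⌉ = ⌈15668/509⌉ − ⌈15250/509⌉ = 31 − 30 = 1
n=37: ⌈(38·418+202)/509⌉ − ⌈(37·418+202)/509⌉ = ⌈16086/509⌉ − ⌈15668/509⌉ = 32 − 31 = 1
n=38: ⌈(39·418+202)/509⌉ − ⌈(38·418+202)/509⌉ = ⌈16504/509⌉ − ⌈16086/509⌉ = 33 − 32 = 1
n=39: ⌈(40·418+202)/509⌉ − ⌈(39·418+202)/509⌉ = ⌈16922/509⌉ − ⌈16504/509⌉ = 34 − 33 = 1
n=40: ⌈(41·418+202)/509⌉ − ⌈(40·418+202)/509⌉ = ⌈17340/509⌉ − ⌈16922/509⌉ = 35 − 34 = 1
n=41: ⌈(42·418+202)/509⌉ − ⌈(41·418+202)/509⌉ = ⌈17758/509⌉ − ⌈17340/509⌉ = 35 − 35 = 0
n=42: ⌈(43·418+202)/509⌉ − ⌈(42·418+202)/509⌉ = ⌈18176/509⌉ − ⌈17758/509⌉ = 36 − 35 = 1
n=43: ⌈(44·418+202)/509⌉ − ⌈(43·418+202)/509⌉ = ⌈18594/509⌉ − ⌈18176/509⌉ = 37 − 36 = 1
n=44: ⌈(45·418+202)/509⌉ − ⌈(44·418+202)/509⌉ = ⌈19012/509⌉ − ⌈18594/509⌉ = 38 − 37 = 1
n=45: ⌈(46·418+202)/509⌉ − ⌈(45·418+202)/509⌉ = ⌈19430/509⌉ − ⌈19012/509⌉ = 39 − 38 = 1
n=46: ⌈(47·418+202)/509⌉ − ⌈(46·418+202)/509⌉ = ⌈19848/509⌉ − ⌈19430/509⌉ = 39 − 39 = 0
n=47: ⌈(48·418+202)/509⌉ − ⌈(47·418+202)/509⌉ = ⌈20266/509⌉ − ⌈19848/509⌉ = 40 − 39 = 1
n=48: ⌈(49·418+202)/509⌉ − ⌈(48·418+202)/509⌉ = ⌈20684/509⌉ − ⌈20266/509⌉ = 41 − 40 = 1
n=49: ⌈(50·418+202)/509⌉ − ⌈(49·418+202)/509⌉ = ⌈21102/509⌉ − ⌈20684/509⌉ = 42 − 41 = 1
n=50: ⌈(51·418+202)/509⌉ − ⌈(50·418+202)/509⌉ = ⌈21520/509⌉ − ⌈21102/509⌉ = 43 − 42 = 1
n=51: ⌈(52·418+202)/509⌉ − ⌈(51·418+202)/509⌉ = ⌈21938/509⌉ − ⌈21520/509⌉ = 44 − 43 = 1
n=52: ⌈(53·418+202)/509⌉ − ⌈(52·418+202)/509⌉ = ⌈22356/509⌉ − ⌈21938/509⌉ = 44 − 44 = 0
n=53: ⌈(54·418+202)/509⌉ − ⌈(53·418+202)/509⌉ = ⌈22774/509⌉ − ⌈22356/509⌉ = 45 − 44 = 1
n=54: ⌈(55·418+202)/509⌉ − ⌈(54·418+202)/509⌉ = ⌈23192/509⌉ − ⌈22774/509⌉ = 46 − 45 = 1
n=55: ⌈(56·418+202)/509⌉ − ⌈(55·418+202)/509⌉ = ⌈23610/509⌉ − ⌈23192/509⌉ = 47 − 46 = 1
n=56: ⌈(57·418+202)/509⌉ − ⌈(56·418+202)/509⌉ = ⌈24028/509⌉ − ⌈23610/509⌉ = 48 − 47 = 1
n=57: ⌈(58·418+202)/509⌉ − ⌈(57·418+202)/509⌉ = ⌈24446/509⌉ − ⌈24028/509⌉ = 49 − 48 = 1
n=58: ⌈(59·418+202)/509⌉ − ⌈(58·418+202)/509⌉ = ⌈24864/509⌉ − ⌈24446/509⌉ = 49 − 49 = 0
n=59: ⌈(60·418+202)/509⌉ − ⌈(59·418+202)/509⌉ = ⌈25282/509⌉ − ⌈24864/509⌉ = 50 − 49 = 1
n=60: ⌈(61·418+202)/509⌉ − ⌈(60·418+202)/509⌉ = ⌈25700/509⌉ − ⌈25282/509⌉ = 51 − 50 = 1
n=61: ⌈(62·418+202)/509⌉ − ⌈(61·418+202)/509⌉ = ⌈26118/509⌉ − ⌈25700/509⌉ = 52 − 51 = 1
n=62: ⌈(63·418+202)/509⌉ − ⌈(62·418+202)/509⌉ = ⌈26536/509⌉ − ⌈26118/509⌉ = 53 − 52 = 1
n=63: ⌈(64·418+202)/509⌉ − ⌈(63·418+202)/509⌉ = ⌈26954/509⌉ − ⌈26536/509⌉ = 53 − 53 = 0
n=64: ⌈(65·418+202)/509⌉ − ⌈(64·418+202)/509⌉ = ⌈27372/509⌉ − ⌈26954/509⌉ = 54 − 53 = 1
n=65: ⌈(66·418+202)/509⌉ − ⌈(65·418+202)/509⌉ = ⌈27790/509⌉ − ⌈27372/509⌉ = 55 − 54 = 1
n=66: ⌈(67·418+202)/509⌉ − ⌈(66·418+202)/509⌉ = ⌈28208/509⌉ − ⌈27790/509⌉ = 56 − 55 = 1
n=67: ⌈(68·418+202)/509⌉ − ⌈(67·418+202)/509⌉ = ⌈28626/509⌉ − ⌈28208/509⌉ = 57 − 56 = 1
n=68: ⌈(69·418+202)/509⌉ − ⌈(68·418+202)/509⌉ = ⌈29044/509⌉ − ⌈28626/509⌉ = 58 − 57 = 1
n=69: ⌈(70·418+202)/509⌉ − ⌈(69·418+202)/509⌉ = ⌈29462/509⌉ − ⌈29044/509⌉ = 58 − 58 = 0
n=70: ⌈(71·418+202)/509⌉ − ⌈(70·418+202)/509⌉ = ⌈29880/509⌉ − ⌈29462/509⌉ = 59 − 58 = 1
n=71: ⌈(72·418+202)/509⌉ − ⌈(71·418+202)/509⌉ = ⌈30298/509⌉ − ⌈29880/509⌉ = 60 − 59 = 1
n=72: ⌈(73·418+202)/509⌉ − ⌈(72·418+202)/509⌉ = ⌈30716/509⌉ − ⌈30298/509⌉ = 61 − 60 = 1
n=73: ⌈(74·418+202)/509⌉ − ⌈(73·418+202)/509⌉ = ⌈31134/509⌉ − ⌈30716/509⌉ = 62 − 61 = 1
n=74: ⌈(75·418+202)/509⌉ − ⌈(74·418+202)/509⌉ = ⌈31552/509⌉ − ⌈31134/509⌉ = 62 − 62 = 0
n=75: ⌈(76·418+202)/509⌉ − ⌈(75·418+202)/509⌉ = ⌈31970/509⌉ − ⌈31552/509⌉ = 63 − 62 = 1
n=76: ⌈(77·418+202)/509⌉ − ⌈(76·418+202)/509⌉ = ⌈32388/509⌉ − ⌈31970/509⌉ = 64 − 63 = 1
n=77: ⌈(78·418+202)/509⌉ − ⌈(77·418+202)/509⌉ = ⌈32806/509⌉ − ⌈32388/509⌉ = 65 − 64 = 1
n=78: ⌈(79·418+202)/509⌉ − ⌈(78·418+202)/509⌉ = ⌈33224/509⌉ − ⌈32806/509⌉ = 66 − 65 = 1
n=79: ⌈(80·418+202)/509⌉ − ⌈(79·418+202)/509⌉ = ⌈33642/509⌉ − ⌈33224/509⌉ = 67 − 66 = 1

11011110111110111101111101111101111011111011110111110111110111101111101111011111


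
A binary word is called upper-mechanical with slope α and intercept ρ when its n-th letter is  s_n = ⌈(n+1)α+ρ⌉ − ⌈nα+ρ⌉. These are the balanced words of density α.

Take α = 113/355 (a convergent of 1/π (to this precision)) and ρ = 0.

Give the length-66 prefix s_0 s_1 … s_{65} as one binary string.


n=0: ⌈(1·113)/355⌉ − ⌈(0·113)/355⌉ = ⌈113/355⌉ − ⌈0/355⌉ = 1 − 0 = 1
n=1: ⌈(2·113)/355⌉ − ⌈(1·113)/355⌉ = ⌈226/355⌉ − ⌈113/355⌉ = 1 − 1 = 0
n=2: ⌈(3·113)/355⌉ − ⌈(2·113)/355⌉ = ⌈339/355⌉ − ⌈226/355⌉ = 1 − 1 = 0
n=3: ⌈(4·113)/355⌉ − ⌈(3·113)/355⌉ = ⌈452/355⌉ − ⌈339/355⌉ = 2 − 1 = 1
n=4: ⌈(5·113)/355⌉ − ⌈(4·113)/355⌉ = ⌈565/355⌉ − ⌈452/355⌉ = 2 − 2 = 0
n=5: ⌈(6·113)/355⌉ − ⌈(5·113)/355⌉ = ⌈678/355⌉ − ⌈565/355⌉ = 2 − 2 = 0
n=6: ⌈(7·113)/355⌉ − ⌈(6·113)/355⌉ = ⌈791/355⌉ − ⌈678/355⌉ = 3 − 2 = 1
n=7: ⌈(8·113)/355⌉ − ⌈(7·113)/355⌉ = ⌈904/355⌉ − ⌈791/355⌉ = 3 − 3 = 0
n=8: ⌈(9·113)/355⌉ − ⌈(8·113)/355⌉ = ⌈1017/355⌉ − ⌈904/355⌉ = 3 − 3 = 0
n=9: ⌈(10·113)/355⌉ − ⌈(9·113)/355⌉ = ⌈1130/355⌉ − ⌈1017/355⌉ = 4 − 3 = 1
n=10: ⌈(11·113)/355⌉ − ⌈(10·113)/355⌉ = ⌈1243/355⌉ − ⌈1130/355⌉ = 4 − 4 = 0
n=11: ⌈(12·113)/355⌉ − ⌈(11·113)/355⌉ = ⌈1356/355⌉ − ⌈1243/355⌉ = 4 − 4 = 0
n=12: ⌈(13·113)/355⌉ − ⌈(12·113)/355⌉ = ⌈1469/355⌉ − ⌈1356/355⌉ = 5 − 4 = 1
n=13: ⌈(14·113)/355⌉ − ⌈(13·113)/355⌉ = ⌈1582/355⌉ − ⌈1469/355⌉ = 5 − 5 = 0
n=14: ⌈(15·113)/355⌉ − ⌈(14·113)/355⌉ = ⌈1695/355⌉ − ⌈1582/355⌉ = 5 − 5 = 0
n=15: ⌈(16·113)/355⌉ − ⌈(15·113)/355⌉ = ⌈1808/355⌉ − ⌈1695/355⌉ = 6 − 5 = 1
n=16: ⌈(17·113)/355⌉ − ⌈(16·113)/355⌉ = ⌈1921/355⌉ − ⌈1808/355⌉ = 6 − 6 = 0
n=17: ⌈(18·113)/355⌉ − ⌈(17·113)/355⌉ = ⌈2034/355⌉ − ⌈1921/355⌉ = 6 − 6 = 0
n=18: ⌈(19·113)/355⌉ − ⌈(18·113)/355⌉ = ⌈2147/355⌉ − ⌈2034/355⌉ = 7 − 6 = 1
n=19: ⌈(20·113)/355⌉ − ⌈(19·113)/355⌉ = ⌈2260/355⌉ − ⌈2147/355⌉ = 7 − 7 = 0
n=20: ⌈(21·113)/355⌉ − ⌈(20·113)/355⌉ = ⌈2373/355⌉ − ⌈2260/355⌉ = 7 − 7 = 0
n=21: ⌈(22·113)/355⌉ − ⌈(21·113)/355⌉ = ⌈2486/355⌉ − ⌈2373/355⌉ = 8 − 7 = 1
n=22: ⌈(23·113)/355⌉ − ⌈(22·113)/355⌉ = ⌈2599/355⌉ − ⌈2486/355⌉ = 8 − 8 = 0
n=23: ⌈(24·113)/355⌉ − ⌈(23·113)/355⌉ = ⌈2712/355⌉ − ⌈2599/355⌉ = 8 − 8 = 0
n=24: ⌈(25·113)/355⌉ − ⌈(24·113)/355⌉ = ⌈2825/355⌉ − ⌈2712/355⌉ = 8 − 8 = 0
n=25: ⌈(26·113)/355⌉ − ⌈(25·113)/355⌉ = ⌈2938/355⌉ − ⌈2825/355⌉ = 9 − 8 = 1
n=26: ⌈(27·113)/355⌉ − ⌈(26·113)/355⌉ = ⌈3051/355⌉ − ⌈2938/355⌉ = 9 − 9 = 0
n=27: ⌈(28·113)/355⌉ − ⌈(27·113)/355⌉ = ⌈3164/355⌉ − ⌈3051/355⌉ = 9 − 9 = 0
n=28: ⌈(29·113)/355⌉ − ⌈(28·113)/355⌉ = ⌈3277/355⌉ − ⌈3164/355⌉ = 10 − 9 = 1
n=29: ⌈(30·113)/355⌉ − ⌈(29·113)/355⌉ = ⌈3390/355⌉ − ⌈3277/355⌉ = 10 − 10 = 0
n=30: ⌈(31·113)/355⌉ − ⌈(30·113)/355⌉ = ⌈3503/355⌉ − ⌈3390/355⌉ = 10 − 10 = 0
n=31: ⌈(32·113)/355⌉ − ⌈(31·113)/355⌉ = ⌈3616/355⌉ − ⌈3503/355⌉ = 11 − 10 = 1
n=32: ⌈(33·113)/355⌉ − ⌈(32·113)/355⌉ = ⌈3729/355⌉ − ⌈3616/355⌉ = 11 − 11 = 0
n=33: ⌈(34·113)/355⌉ − ⌈(33·113)/355⌉ = ⌈3842/355⌉ − ⌈3729/355⌉ = 11 − 11 = 0
n=34: ⌈(35·113)/355⌉ − ⌈(34·113)/355⌉ = ⌈3955/355⌉ − ⌈3842/355⌉ = 12 − 11 = 1
n=35: ⌈(36·113)/355⌉ − ⌈(35·113)/355⌉ = ⌈4068/355⌉ − ⌈3955/355⌉ = 12 − 12 = 0
n=36: ⌈(37·113)/355⌉ − ⌈(36·113)/355⌉ = ⌈4181/355⌉ − ⌈4068/355⌉ = 12 − 12 = 0
n=37: ⌈(38·113)/355⌉ − ⌈(37·113)/355⌉ = ⌈4294/355⌉ − ⌈4181/355⌉ = 13 − 12 = 1
n=38: ⌈(39·113)/355⌉ − ⌈(38·113)/355⌉ = ⌈4407/355⌉ − ⌈4294/355⌉ = 13 − 13 = 0
n=39: ⌈(40·113)/355⌉ − ⌈(39·113)/355⌉ = ⌈4520/355⌉ − ⌈4407/355⌉ = 13 − 13 = 0
n=40: ⌈(41·113)/355⌉ − ⌈(40·113)/355⌉ = ⌈4633/355⌉ − ⌈4520/355⌉ = 14 − 13 = 1
n=41: ⌈(42·113)/355⌉ − ⌈(41·113)/355⌉ = ⌈4746/355⌉ − ⌈4633/355⌉ = 14 − 14 = 0
n=42: ⌈(43·113)/355⌉ − ⌈(42·113)/355⌉ = ⌈4859/355⌉ − ⌈4746/355⌉ = 14 − 14 = 0
n=43: ⌈(44·113)/355⌉ − ⌈(43·113)/355⌉ = ⌈4972/355⌉ − ⌈4859/355⌉ = 15 − 14 = 1
n=44: ⌈(45·113)/355⌉ − ⌈(44·113)/355⌉ = ⌈5085/355⌉ − ⌈4972/355⌉ = 15 − 15 = 0
n=45: ⌈(46·113)/355⌉ − ⌈(45·113)/355⌉ = ⌈5198/355⌉ − ⌈5085/355⌉ = 15 − 15 = 0
n=46: ⌈(47·113)/355⌉ − ⌈(46·113)/355⌉ = ⌈5311/355⌉ − ⌈5198/355⌉ = 15 − 15 = 0
n=47: ⌈(48·113)/355⌉ − ⌈(47·113)/355⌉ = ⌈5424/355⌉ − ⌈5311/355⌉ = 16 − 15 = 1
n=48: ⌈(49·113)/355⌉ − ⌈(48·113)/355⌉ = ⌈5537/355⌉ − ⌈5424/355⌉ = 16 − 16 = 0
n=49: ⌈(50·113)/355⌉ − ⌈(49·113)/355⌉ = ⌈5650/355⌉ − ⌈5537/355⌉ = 16 − 16 = 0
n=50: ⌈(51·113)/355⌉ − ⌈(50·113)/355⌉ = ⌈5763/355⌉ − ⌈5650/355⌉ = 17 − 16 = 1
n=51: ⌈(52·113)/355⌉ − ⌈(51·113)/355⌉ = ⌈5876/355⌉ − ⌈5763/355⌉ = 17 − 17 = 0
n=52: ⌈(53·113)/355⌉ − ⌈(52·113)/355⌉ = ⌈5989/355⌉ − ⌈5876/355⌉ = 17 − 17 = 0
n=53: ⌈(54·113)/355⌉ − ⌈(53·113)/355⌉ = ⌈6102/355⌉ − ⌈5989/355⌉ = 18 − 17 = 1
n=54: ⌈(55·113)/355⌉ − ⌈(54·113)/355⌉ = ⌈6215/355⌉ − ⌈6102/355⌉ = 18 − 18 = 0
n=55: ⌈(56·113)/355⌉ − ⌈(55·113)/355⌉ = ⌈6328/355⌉ − ⌈6215/355⌉ = 18 − 18 = 0
n=56: ⌈(57·113)/355⌉ − ⌈(56·113)/355⌉ = ⌈6441/355⌉ − ⌈6328/355⌉ = 19 − 18 = 1
n=57: ⌈(58·113)/355⌉ − ⌈(57·113)/355⌉ = ⌈6554/355⌉ − ⌈6441/355⌉ = 19 − 19 = 0
n=58: ⌈(59·113)/355⌉ − ⌈(58·113)/355⌉ = ⌈6667/355⌉ − ⌈6554/355⌉ = 19 − 19 = 0
n=59: ⌈(60·113)/355⌉ − ⌈(59·113)/355⌉ = ⌈6780/355⌉ − ⌈6667/355⌉ = 20 − 19 = 1
n=60: ⌈(61·113)/355⌉ − ⌈(60·113)/355⌉ = ⌈6893/355⌉ − ⌈6780/355⌉ = 20 − 20 = 0
n=61: ⌈(62·113)/355⌉ − ⌈(61·113)/355⌉ = ⌈7006/355⌉ − ⌈6893/355⌉ = 20 − 20 = 0
n=62: ⌈(63·113)/355⌉ − ⌈(62·113)/355⌉ = ⌈7119/355⌉ − ⌈7006/355⌉ = 21 − 20 = 1
n=63: ⌈(64·113)/355⌉ − ⌈(63·113)/355⌉ = ⌈7232/355⌉ − ⌈7119/355⌉ = 21 − 21 = 0
n=64: ⌈(65·113)/355⌉ − ⌈(64·113)/355⌉ = ⌈7345/355⌉ − ⌈7232/355⌉ = 21 − 21 = 0
n=65: ⌈(66·113)/355⌉ − ⌈(65·113)/355⌉ = ⌈7458/355⌉ − ⌈7345/355⌉ = 22 − 21 = 1

100100100100100100100100010010010010010010010001001001001001001001


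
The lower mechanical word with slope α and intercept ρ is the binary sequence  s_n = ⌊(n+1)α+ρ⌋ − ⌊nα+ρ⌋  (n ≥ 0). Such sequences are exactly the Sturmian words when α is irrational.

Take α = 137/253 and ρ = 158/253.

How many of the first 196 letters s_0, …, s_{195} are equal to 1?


#1s = Σ_{n=0}^{195} s_n = Σ_{n=0}^{195} (⌊(n+1)α+ρ⌋ − ⌊nα+ρ⌋)
the sum telescopes: every ⌊nα+ρ⌋ with 0 < n < 196 appears once with + and once with −, leaving ⌊196α+ρ⌋ − ⌊0·α+ρ⌋
196α + ρ = (196·137 + 158) / 253 = 27010/253
ρ = 158/253
⌊27010/253⌋ = 106,  ⌊158/253⌋ = 0
#1s = 106 − 0 = 106

106


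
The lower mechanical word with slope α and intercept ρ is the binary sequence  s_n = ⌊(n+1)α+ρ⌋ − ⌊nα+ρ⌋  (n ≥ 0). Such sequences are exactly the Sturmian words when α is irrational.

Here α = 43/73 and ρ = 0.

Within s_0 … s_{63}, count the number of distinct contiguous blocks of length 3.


4

t_n = ⌊(n·43)/73⌋ for n = 0 … 64:
  n=0…9: ⌊0/73⌋=0 ⌊43/73⌋=0 ⌊86/73⌋=1 ⌊129/73⌋=1 ⌊172/73⌋=2 ⌊215/73⌋=2 ⌊258/73⌋=3 ⌊301/73⌋=4 ⌊344/73⌋=4 ⌊387/73⌋=5
  n=10…19: ⌊430/73⌋=5 ⌊473/73⌋=6 ⌊516/73⌋=7 ⌊559/73⌋=7 ⌊602/73⌋=8 ⌊645/73⌋=8 ⌊688/73⌋=9 ⌊731/73⌋=10 ⌊774/73⌋=10 ⌊817/73⌋=11
  n=20…29: ⌊860/73⌋=11 ⌊903/73⌋=12 ⌊946/73⌋=12 ⌊989/73⌋=13 ⌊1032/73⌋=14 ⌊1075/73⌋=14 ⌊1118/73⌋=15 ⌊1161/73⌋=15 ⌊1204/73⌋=16 ⌊1247/73⌋=17
  n=30…39: ⌊1290/73⌋=17 ⌊1333/73⌋=18 ⌊1376/73⌋=18 ⌊1419/73⌋=19 ⌊1462/73⌋=20 ⌊1505/73⌋=20 ⌊1548/73⌋=21 ⌊1591/73⌋=21 ⌊1634/73⌋=22 ⌊1677/73⌋=22
  n=40…49: ⌊1720/73⌋=23 ⌊1763/73⌋=24 ⌊1806/73⌋=24 ⌊1849/73⌋=25 ⌊1892/73⌋=25 ⌊1935/73⌋=26 ⌊1978/73⌋=27 ⌊2021/73⌋=27 ⌊2064/73⌋=28 ⌊2107/73⌋=28
  n=50…59: ⌊2150/73⌋=29 ⌊2193/73⌋=30 ⌊2236/73⌋=30 ⌊2279/73⌋=31 ⌊2322/73⌋=31 ⌊2365/73⌋=32 ⌊2408/73⌋=32 ⌊2451/73⌋=33 ⌊2494/73⌋=34 ⌊2537/73⌋=34
  n=60…64: ⌊2580/73⌋=35 ⌊2623/73⌋=35 ⌊2666/73⌋=36 ⌊2709/73⌋=37 ⌊2752/73⌋=37
s_n = t_(n+1) − t_n for n = 0 … 63 gives
prefix = 0101011010110101101010110101101011010101101011010110101011010110
slide a length-3 window over [0..2] … [61..63] (62 windows); first occurrence of each distinct factor:
  [  0..  2] 010
  [  1..  3] 101
  [  4..  6] 011
  [  5..  7] 110
  (the other 58 windows repeat one of these)
distinct factors: {010, 011, 101, 110}
count = 4  (Sturmian bound for length 3 is 4)


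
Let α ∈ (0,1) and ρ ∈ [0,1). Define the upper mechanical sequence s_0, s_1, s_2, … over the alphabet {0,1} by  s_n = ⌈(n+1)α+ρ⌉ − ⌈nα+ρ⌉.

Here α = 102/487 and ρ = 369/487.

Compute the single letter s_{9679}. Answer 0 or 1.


1

(n+1)α + ρ = (9680·102 + 369) / 487 = 987729/487
nα + ρ     = (9679·102 + 369) / 487 = 987627/487
⌈987729/487⌉ = 2029,  ⌈987627/487⌉ = 2028
s_{9679} = 2029 − 2028 = 1


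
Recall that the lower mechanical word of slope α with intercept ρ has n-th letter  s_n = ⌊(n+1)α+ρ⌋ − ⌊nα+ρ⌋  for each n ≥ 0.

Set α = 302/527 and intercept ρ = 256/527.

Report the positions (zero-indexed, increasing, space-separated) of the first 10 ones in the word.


n=0: ⌊558/527⌋−⌊256/527⌋ = 1−0 = 1  ← one
n=1: ⌊860/527⌋−⌊558/527⌋ = 1−1 = 0
n=2: ⌊1162/527⌋−⌊860/527⌋ = 2−1 = 1  ← one
n=3: ⌊1464/527⌋−⌊1162/527⌋ = 2−2 = 0
n=4: ⌊1766/527⌋−⌊1464/527⌋ = 3−2 = 1  ← one
n=5: ⌊2068/527⌋−⌊1766/527⌋ = 3−3 = 0
n=6: ⌊2370/527⌋−⌊2068/527⌋ = 4−3 = 1  ← one
n=7: ⌊2672/527⌋−⌊2370/527⌋ = 5−4 = 1  ← one
n=8: ⌊2974/527⌋−⌊2672/527⌋ = 5−5 = 0
n=9: ⌊3276/527⌋−⌊2974/527⌋ = 6−5 = 1  ← one
n=10: ⌊3578/527⌋−⌊3276/527⌋ = 6−6 = 0
n=11: ⌊3880/527⌋−⌊3578/527⌋ = 7−6 = 1  ← one
n=12: ⌊4182/527⌋−⌊3880/527⌋ = 7−7 = 0
n=13: ⌊4484/527⌋−⌊4182/527⌋ = 8−7 = 1  ← one
n=14: ⌊4786/527⌋−⌊4484/527⌋ = 9−8 = 1  ← one
n=15: ⌊5088/527⌋−⌊4786/527⌋ = 9−9 = 0
n=16: ⌊5390/527⌋−⌊5088/527⌋ = 10−9 = 1  ← one
positions of the first 10 ones: 0 2 4 6 7 9 11 13 14 16

0 2 4 6 7 9 11 13 14 16


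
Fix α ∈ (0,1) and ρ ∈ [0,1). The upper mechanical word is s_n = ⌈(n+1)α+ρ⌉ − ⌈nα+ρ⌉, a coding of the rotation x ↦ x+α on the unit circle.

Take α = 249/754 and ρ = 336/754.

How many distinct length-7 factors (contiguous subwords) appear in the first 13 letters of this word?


3

t_n = ⌈(n·249+336)/754⌉ for n = 0 … 13:
  n=0…9: ⌈336/754⌉=1 ⌈585/754⌉=1 ⌈834/754⌉=2 ⌈1083/754⌉=2 ⌈1332/754⌉=2 ⌈1581/754⌉=3 ⌈1830/754⌉=3 ⌈2079/754⌉=3 ⌈2328/754⌉=4 ⌈2577/754⌉=4
  n=10…13: ⌈2826/754⌉=4 ⌈3075/754⌉=5 ⌈3324/754⌉=5 ⌈3573/754⌉=5
s_n = t_(n+1) − t_n for n = 0 … 12 gives
prefix = 0100100100100
slide a length-7 window over [0..6] … [6..12] (7 windows); first occurrence of each distinct factor:
  [  0..  6] 0100100
  [  1..  7] 1001001
  [  2..  8] 0010010
  (the other 4 windows repeat one of these)
distinct factors: {0010010, 0100100, 1001001}
count = 3  (Sturmian bound for length 7 is 8)


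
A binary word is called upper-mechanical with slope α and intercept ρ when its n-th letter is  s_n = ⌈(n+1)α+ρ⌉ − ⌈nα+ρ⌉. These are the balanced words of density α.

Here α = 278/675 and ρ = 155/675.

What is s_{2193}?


0

(n+1)α + ρ = (2194·278 + 155) / 675 = 610087/675
nα + ρ     = (2193·278 + 155) / 675 = 609809/675
⌈610087/675⌉ = 904,  ⌈609809/675⌉ = 904
s_{2193} = 904 − 904 = 0


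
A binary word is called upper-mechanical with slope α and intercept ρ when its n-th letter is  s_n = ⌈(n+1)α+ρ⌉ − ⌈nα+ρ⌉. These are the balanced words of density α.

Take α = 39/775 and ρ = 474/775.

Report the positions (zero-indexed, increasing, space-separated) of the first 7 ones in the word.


n=0: ⌈513/775⌉−⌈474/775⌉ = 1−1 = 0
n=1: ⌈552/775⌉−⌈513/775⌉ = 1−1 = 0
  …
n=7: ⌈786/775⌉−⌈747/775⌉ = 2−1 = 1  ← one
n=8: ⌈825/775⌉−⌈786/775⌉ = 2−2 = 0
n=9: ⌈864/775⌉−⌈825/775⌉ = 2−2 = 0
  …
n=27: ⌈1566/775⌉−⌈1527/775⌉ = 3−2 = 1  ← one
n=28: ⌈1605/775⌉−⌈1566/775⌉ = 3−3 = 0
n=29: ⌈1644/775⌉−⌈1605/775⌉ = 3−3 = 0
  …
n=47: ⌈2346/775⌉−⌈2307/775⌉ = 4−3 = 1  ← one
n=48: ⌈2385/775⌉−⌈2346/775⌉ = 4−4 = 0
n=49: ⌈2424/775⌉−⌈2385/775⌉ = 4−4 = 0
  …
n=67: ⌈3126/775⌉−⌈3087/775⌉ = 5−4 = 1  ← one
n=68: ⌈3165/775⌉−⌈3126/775⌉ = 5−5 = 0
n=69: ⌈3204/775⌉−⌈3165/775⌉ = 5−5 = 0
  …
n=87: ⌈3906/775⌉−⌈3867/775⌉ = 6−5 = 1  ← one
n=88: ⌈3945/775⌉−⌈3906/775⌉ = 6−6 = 0
n=89: ⌈3984/775⌉−⌈3945/775⌉ = 6−6 = 0
  …
n=107: ⌈4686/775⌉−⌈4647/775⌉ = 7−6 = 1  ← one
n=108: ⌈4725/775⌉−⌈4686/775⌉ = 7−7 = 0
n=109: ⌈4764/775⌉−⌈4725/775⌉ = 7−7 = 0
  …
n=126: ⌈5427/775⌉−⌈5388/775⌉ = 8−7 = 1  ← one
positions of the first 7 ones: 7 27 47 67 87 107 126

7 27 47 67 87 107 126


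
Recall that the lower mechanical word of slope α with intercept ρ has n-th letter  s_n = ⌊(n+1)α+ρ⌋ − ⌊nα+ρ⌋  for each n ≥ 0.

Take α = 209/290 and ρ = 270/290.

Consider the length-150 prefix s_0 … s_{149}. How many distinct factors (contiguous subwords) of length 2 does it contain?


t_n = ⌊(n·209+270)/290⌋ for n = 0 … 150:
  n=0…9: ⌊270/290⌋=0 ⌊479/290⌋=1 ⌊688/290⌋=2 ⌊897/290⌋=3 ⌊1106/290⌋=3 ⌊1315/290⌋=4 ⌊1524/290⌋=5 ⌊1733/290⌋=5 ⌊1942/290⌋=6 ⌊2151/290⌋=7
  n=10…19: ⌊2360/290⌋=8 ⌊2569/290⌋=8 ⌊2778/290⌋=9 ⌊2987/290⌋=10 ⌊3196/290⌋=11 ⌊3405/290⌋=11 ⌊3614/290⌋=12 ⌊3823/290⌋=13 ⌊4032/290⌋=13 ⌊4241/290⌋=14
  n=20…29: ⌊4450/290⌋=15 ⌊4659/290⌋=16 ⌊4868/290⌋=16 ⌊5077/290⌋=17 ⌊5286/290⌋=18 ⌊5495/290⌋=18 ⌊5704/290⌋=19 ⌊5913/290⌋=20 ⌊6122/290⌋=21 ⌊6331/290⌋=21
  n=30…39: ⌊6540/290⌋=22 ⌊6749/290⌋=23 ⌊6958/290⌋=23 ⌊7167/290⌋=24 ⌊7376/290⌋=25 ⌊7585/290⌋=26 ⌊7794/290⌋=26 ⌊8003/290⌋=27 ⌊8212/290⌋=28 ⌊8421/290⌋=29
  n=40…49: ⌊8630/290⌋=29 ⌊8839/290⌋=30 ⌊9048/290⌋=31 ⌊9257/290⌋=31 ⌊9466/290⌋=32 ⌊9675/290⌋=33 ⌊9884/290⌋=34 ⌊10093/290⌋=34 ⌊10302/290⌋=35 ⌊10511/290⌋=36
  n=50…59: ⌊10720/290⌋=36 ⌊10929/290⌋=37 ⌊11138/290⌋=38 ⌊11347/290⌋=39 ⌊11556/290⌋=39 ⌊11765/290⌋=40 ⌊11974/290⌋=41 ⌊12183/290⌋=42 ⌊12392/290⌋=42 ⌊12601/290⌋=43
  n=60…69: ⌊12810/290⌋=44 ⌊13019/290⌋=44 ⌊13228/290⌋=45 ⌊13437/290⌋=46 ⌊13646/290⌋=47 ⌊13855/290⌋=47 ⌊14064/290⌋=48 ⌊14273/290⌋=49 ⌊14482/290⌋=49 ⌊14691/290⌋=50
  n=70…79: ⌊14900/290⌋=51 ⌊15109/290⌋=52 ⌊15318/290⌋=52 ⌊15527/290⌋=53 ⌊15736/290⌋=54 ⌊15945/290⌋=54 ⌊16154/290⌋=55 ⌊16363/290⌋=56 ⌊16572/290⌋=57 ⌊16781/290⌋=57
  n=80…89: ⌊16990/290⌋=58 ⌊17199/290⌋=59 ⌊17408/290⌋=60 ⌊17617/290⌋=60 ⌊17826/290⌋=61 ⌊18035/290⌋=62 ⌊18244/290⌋=62 ⌊18453/290⌋=63 ⌊18662/290⌋=64 ⌊18871/290⌋=65
  n=90…99: ⌊19080/290⌋=65 ⌊19289/290⌋=66 ⌊19498/290⌋=67 ⌊19707/290⌋=67 ⌊19916/290⌋=68 ⌊20125/290⌋=69 ⌊20334/290⌋=70 ⌊20543/290⌋=70 ⌊20752/290⌋=71 ⌊20961/290⌋=72
  n=100…109: ⌊21170/290⌋=73 ⌊21379/290⌋=73 ⌊21588/290⌋=74 ⌊21797/290⌋=75 ⌊22006/290⌋=75 ⌊22215/290⌋=76 ⌊22424/290⌋=77 ⌊22633/290⌋=78 ⌊22842/290⌋=78 ⌊23051/290⌋=79
  n=110…119: ⌊23260/290⌋=80 ⌊23469/290⌋=80 ⌊23678/290⌋=81 ⌊23887/290⌋=82 ⌊24096/290⌋=83 ⌊24305/290⌋=83 ⌊24514/290⌋=84 ⌊24723/290⌋=85 ⌊24932/290⌋=85 ⌊25141/290⌋=86
  n=120…129: ⌊25350/290⌋=87 ⌊25559/290⌋=88 ⌊25768/290⌋=88 ⌊25977/290⌋=89 ⌊26186/290⌋=90 ⌊26395/290⌋=91 ⌊26604/290⌋=91 ⌊26813/290⌋=92 ⌊27022/290⌋=93 ⌊27231/290⌋=93
  n=130…139: ⌊27440/290⌋=94 ⌊27649/290⌋=95 ⌊27858/290⌋=96 ⌊28067/290⌋=96 ⌊28276/290⌋=97 ⌊28485/290⌋=98 ⌊28694/290⌋=98 ⌊28903/290⌋=99 ⌊29112/290⌋=100 ⌊29321/290⌋=101
  n=140…149: ⌊29530/290⌋=101 ⌊29739/290⌋=102 ⌊29948/290⌋=103 ⌊30157/290⌋=103 ⌊30366/290⌋=104 ⌊30575/290⌋=105 ⌊30784/290⌋=106 ⌊30993/290⌋=106 ⌊31202/290⌋=107 ⌊31411/290⌋=108
  n=150: ⌊31620/290⌋=109
s_n = t_(n+1) − t_n for n = 0 … 149 gives
prefix = 111011011101110110111011011101101110111011011101101110111011011101101110110111011101101110110111011101101110110111011011101110110111011011101101110111
slide a length-2 window over [0..1] … [148..149] (149 windows); first occurrence of each distinct factor:
  [  0..  1] 11
  [  2..  3] 10
  [  3..  4] 01
  (the other 146 windows repeat one of these)
distinct factors: {01, 10, 11}
count = 3  (Sturmian bound for length 2 is 3)

3


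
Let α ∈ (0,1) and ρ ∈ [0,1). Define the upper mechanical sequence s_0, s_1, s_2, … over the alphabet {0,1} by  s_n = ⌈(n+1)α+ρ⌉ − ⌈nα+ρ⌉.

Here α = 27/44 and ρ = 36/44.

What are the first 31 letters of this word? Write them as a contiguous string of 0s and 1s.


1101011010110110101101011010110

n=0: ⌈(1·27+36)/44⌉ − ⌈(0·27+36)/44⌉ = ⌈63/44⌉ − ⌈36/44⌉ = 2 − 1 = 1
n=1: ⌈(2·27+36)/44⌉ − ⌈(1·27+36)/44⌉ = ⌈90/44⌉ − ⌈63/44⌉ = 3 − 2 = 1
n=2: ⌈(3·27+36)/44⌉ − ⌈(2·27+36)/44⌉ = ⌈117/44⌉ − ⌈90/44⌉ = 3 − 3 = 0
n=3: ⌈(4·27+36)/44⌉ − ⌈(3·27+36)/44⌉ = ⌈144/44⌉ − ⌈117/44⌉ = 4 − 3 = 1
n=4: ⌈(5·27+36)/44⌉ − ⌈(4·27+36)/44⌉ = ⌈171/44⌉ − ⌈144/44⌉ = 4 − 4 = 0
n=5: ⌈(6·27+36)/44⌉ − ⌈(5·27+36)/44⌉ = ⌈198/44⌉ − ⌈171/44⌉ = 5 − 4 = 1
n=6: ⌈(7·27+36)/44⌉ − ⌈(6·27+36)/44⌉ = ⌈225/44⌉ − ⌈198/44⌉ = 6 − 5 = 1
n=7: ⌈(8·27+36)/44⌉ − ⌈(7·27+36)/44⌉ = ⌈252/44⌉ − ⌈225/44⌉ = 6 − 6 = 0
n=8: ⌈(9·27+36)/44⌉ − ⌈(8·27+36)/44⌉ = ⌈279/44⌉ − ⌈252/44⌉ = 7 − 6 = 1
n=9: ⌈(10·27+36)/44⌉ − ⌈(9·27+36)/44⌉ = ⌈306/44⌉ − ⌈279/44⌉ = 7 − 7 = 0
n=10: ⌈(11·27+36)/44⌉ − ⌈(10·27+36)/44⌉ = ⌈333/44⌉ − ⌈306/44⌉ = 8 − 7 = 1
n=11: ⌈(12·27+36)/44⌉ − ⌈(11·27+36)/44⌉ = ⌈360/44⌉ − ⌈333/44⌉ = 9 − 8 = 1
n=12: ⌈(13·27+36)/44⌉ − ⌈(12·27+36)/44⌉ = ⌈387/44⌉ − ⌈360/44⌉ = 9 − 9 = 0
n=13: ⌈(14·27+36)/44⌉ − ⌈(13·27+36)/44⌉ = ⌈414/44⌉ − ⌈387/44⌉ = 10 − 9 = 1
n=14: ⌈(15·27+36)/44⌉ − ⌈(14·27+36)/44⌉ = ⌈441/44⌉ − ⌈414/44⌉ = 11 − 10 = 1
n=15: ⌈(16·27+36)/44⌉ − ⌈(15·27+36)/44⌉ = ⌈468/44⌉ − ⌈441/44⌉ = 11 − 11 = 0
n=16: ⌈(17·27+36)/44⌉ − ⌈(16·27+36)/44⌉ = ⌈495/44⌉ − ⌈468/44⌉ = 12 − 11 = 1
n=17: ⌈(18·27+36)/44⌉ − ⌈(17·27+36)/44⌉ = ⌈522/44⌉ − ⌈495/44⌉ = 12 − 12 = 0
n=18: ⌈(19·27+36)/44⌉ − ⌈(18·27+36)/44⌉ = ⌈549/44⌉ − ⌈522/44⌉ = 13 − 12 = 1
n=19: ⌈(20·27+36)/44⌉ − ⌈(19·27+36)/44⌉ = ⌈576/44⌉ − ⌈549/44⌉ = 14 − 13 = 1
n=20: ⌈(21·27+36)/44⌉ − ⌈(20·27+36)/44⌉ = ⌈603/44⌉ − ⌈576/44⌉ = 14 − 14 = 0
n=21: ⌈(22·27+36)/44⌉ − ⌈(21·27+36)/44⌉ = ⌈630/44⌉ − ⌈603/44⌉ = 15 − 14 = 1
n=22: ⌈(23·27+36)/44⌉ − ⌈(22·27+36)/44⌉ = ⌈657/44⌉ − ⌈630/44⌉ = 15 − 15 = 0
n=23: ⌈(24·27+36)/44⌉ − ⌈(23·27+36)/44⌉ = ⌈684/44⌉ − ⌈657/44⌉ = 16 − 15 = 1
n=24: ⌈(25·27+36)/44⌉ − ⌈(24·27+36)/44⌉ = ⌈711/44⌉ − ⌈684/44⌉ = 17 − 16 = 1
n=25: ⌈(26·27+36)/44⌉ − ⌈(25·27+36)/44⌉ = ⌈738/44⌉ − ⌈711/44⌉ = 17 − 17 = 0
n=26: ⌈(27·27+36)/44⌉ − ⌈(26·27+36)/44⌉ = ⌈765/44⌉ − ⌈738/44⌉ = 18 − 17 = 1
n=27: ⌈(28·27+36)/44⌉ − ⌈(27·27+36)/44⌉ = ⌈792/44⌉ − ⌈765/44⌉ = 18 − 18 = 0
n=28: ⌈(29·27+36)/44⌉ − ⌈(28·27+36)/44⌉ = ⌈819/44⌉ − ⌈792/44⌉ = 19 − 18 = 1
n=29: ⌈(30·27+36)/44⌉ − ⌈(29·27+36)/44⌉ = ⌈846/44⌉ − ⌈819/44⌉ = 20 − 19 = 1
n=30: ⌈(31·27+36)/44⌉ − ⌈(30·27+36)/44⌉ = ⌈873/44⌉ − ⌈846/44⌉ = 20 − 20 = 0
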